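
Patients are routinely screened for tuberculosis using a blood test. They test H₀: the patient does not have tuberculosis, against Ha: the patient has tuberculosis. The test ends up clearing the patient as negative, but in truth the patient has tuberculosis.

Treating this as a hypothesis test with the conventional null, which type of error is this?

Type II error

'Clearing the patient as negative' corresponds to failing to reject H₀.
H₀ was not rejected but H₀ is false — a Type II error (false negative).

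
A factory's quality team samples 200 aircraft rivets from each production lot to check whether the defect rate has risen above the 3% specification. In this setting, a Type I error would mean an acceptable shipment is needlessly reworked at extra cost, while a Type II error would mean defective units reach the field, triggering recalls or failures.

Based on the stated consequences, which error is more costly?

The Type II consequence (defective units reach the field, triggering recalls or failures) is more severe than the Type I consequence (an acceptable shipment is needlessly reworked at extra cost).

Type II error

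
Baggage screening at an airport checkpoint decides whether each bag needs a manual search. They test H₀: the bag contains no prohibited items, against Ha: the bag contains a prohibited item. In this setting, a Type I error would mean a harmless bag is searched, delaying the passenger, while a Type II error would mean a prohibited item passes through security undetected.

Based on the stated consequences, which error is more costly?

The Type II consequence (a prohibited item passes through security undetected) is more severe than the Type I consequence (a harmless bag is searched, delaying the passenger).

Type II error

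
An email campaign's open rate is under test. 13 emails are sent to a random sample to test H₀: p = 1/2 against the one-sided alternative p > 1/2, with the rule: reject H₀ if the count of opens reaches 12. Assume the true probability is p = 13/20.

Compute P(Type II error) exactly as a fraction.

Under the alternative p = 13/20, S ~ Binomial(13, 13/20); β is the probability the test does not reject, P(S < 12).
Summing C(13,j)·(13/20)^j·(7/20)^{13-j} for j = 0..11 gives 9937124893407747/10240000000000000.

9937124893407747/10240000000000000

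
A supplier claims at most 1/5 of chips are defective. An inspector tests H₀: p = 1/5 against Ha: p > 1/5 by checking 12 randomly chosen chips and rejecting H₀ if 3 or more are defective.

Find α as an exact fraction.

21565149/48828125

The significance level is the probability, assuming p = 1/5, of seeing 3 or more defectives in 12 draws.
α = 1 − P(X ≤ 2) = 1 − 27262976/48828125 = 21565149/48828125.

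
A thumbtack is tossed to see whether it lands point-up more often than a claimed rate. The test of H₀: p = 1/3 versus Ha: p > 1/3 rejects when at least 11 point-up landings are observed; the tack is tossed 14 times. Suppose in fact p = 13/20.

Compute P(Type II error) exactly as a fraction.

A Type II error is failing to reject when Ha holds: with p = 13/20, β = P(S ≤ 10).
Summing C(14,j)·(13/20)^j·(7/20)^{14-j} for j = 0..10 gives 638569946045404807/819200000000000000.

638569946045404807/819200000000000000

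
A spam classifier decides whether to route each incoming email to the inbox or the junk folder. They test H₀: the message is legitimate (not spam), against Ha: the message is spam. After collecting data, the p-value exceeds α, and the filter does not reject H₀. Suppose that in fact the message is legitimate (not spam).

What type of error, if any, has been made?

No error — this is a correct decision.

The test retained a true H₀ — the decision matches the true state.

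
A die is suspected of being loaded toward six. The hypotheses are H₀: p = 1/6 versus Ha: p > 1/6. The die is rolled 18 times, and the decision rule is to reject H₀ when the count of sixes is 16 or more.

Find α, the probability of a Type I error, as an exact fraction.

979/25389989167104

α = P(reject H₀ | H₀ true) = P(Y ≥ 16 | p = 1/6), with Y ~ Binomial(18, 1/6).
Summing C(18,j)(1/6)^j(5/6)^{18−j} for j = 16,…,18 gives 979/25389989167104.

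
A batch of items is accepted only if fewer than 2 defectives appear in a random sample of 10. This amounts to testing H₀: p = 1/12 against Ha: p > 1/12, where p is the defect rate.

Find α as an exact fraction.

The significance level is the probability, assuming p = 1/12, of seeing 2 or more defectives in 10 draws.
Via the complement, α = 1 − Σ_{j=0}^{1} C(10,j)(1/12)^j(11/12)^{10-j} = 4133487571/20639121408.

4133487571/20639121408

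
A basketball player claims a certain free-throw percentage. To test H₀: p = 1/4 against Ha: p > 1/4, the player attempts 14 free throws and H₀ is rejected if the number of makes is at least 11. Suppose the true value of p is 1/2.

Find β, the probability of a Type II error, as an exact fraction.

β = P(fail to reject H₀ | Ha true) = P(K ≤ 10 | p = 1/2), K ~ Binomial(14, 1/2).
Equivalently, β = 1 − P(K ≥ 11) = 7957/8192.

7957/8192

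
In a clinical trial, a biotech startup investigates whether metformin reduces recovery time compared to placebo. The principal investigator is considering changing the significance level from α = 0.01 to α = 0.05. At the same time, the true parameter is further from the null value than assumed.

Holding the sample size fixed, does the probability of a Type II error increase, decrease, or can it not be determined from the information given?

It decreases.

A larger α widens the rejection region, so when the alternative is true more outcomes lead to rejection — failing to reject becomes less likely. The further the true parameter sits from the null value, the more of the Ha sampling distribution falls in the rejection region. Both changes push β in the same direction.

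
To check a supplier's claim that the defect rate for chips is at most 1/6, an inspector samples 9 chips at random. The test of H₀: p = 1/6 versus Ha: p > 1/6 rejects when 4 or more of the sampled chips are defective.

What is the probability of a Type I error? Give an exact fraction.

241973/5038848

α = P(reject H₀ | H₀ true) = P(Y ≥ 4 | p = 1/6), Y ~ Binomial(9, 1/6).
Via the complement, α = 1 − Σ_{j=0}^{3} C(9,j)(1/6)^j(5/6)^{9-j} = 241973/5038848.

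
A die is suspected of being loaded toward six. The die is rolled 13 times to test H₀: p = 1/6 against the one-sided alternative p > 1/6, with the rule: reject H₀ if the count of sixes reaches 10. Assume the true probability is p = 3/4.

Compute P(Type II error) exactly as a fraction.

Under the alternative p = 3/4, S ~ Binomial(13, 3/4); β is the probability the test does not reject, P(S < 10).
Adding the binomial probabilities P(S=0)+…+P(S=9) at p = 3/4 gives 3487541/8388608.

3487541/8388608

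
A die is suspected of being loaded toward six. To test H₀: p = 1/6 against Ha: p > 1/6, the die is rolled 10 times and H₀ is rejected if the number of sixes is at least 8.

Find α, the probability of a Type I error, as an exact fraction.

49/2519424

The Type I error probability is α = P(S ≥ 8) computed under H₀, where S ~ Binomial(10, 1/6).
P(S ≥ 8) = Σ_{j=8}^{10} C(10,j)·(1/6)^j·(5/6)^{10-j} = 49/2519424.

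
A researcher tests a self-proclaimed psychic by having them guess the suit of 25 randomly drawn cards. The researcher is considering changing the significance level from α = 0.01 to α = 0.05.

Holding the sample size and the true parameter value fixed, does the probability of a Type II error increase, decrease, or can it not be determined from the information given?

It decreases.

Relaxing α lowers the evidence threshold; under Ha, outcomes that previously fell short now trigger rejection.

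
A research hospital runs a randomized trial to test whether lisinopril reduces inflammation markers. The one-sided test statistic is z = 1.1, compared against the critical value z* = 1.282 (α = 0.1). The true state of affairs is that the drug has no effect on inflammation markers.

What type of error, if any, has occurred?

The conventional null hypothesis is that the drug has no effect on inflammation markers.
Since z = 1.1 ≤ z* = 1.282, H₀ is not rejected.
H₀ is true (actually the drug has no effect on inflammation markers).
The decision matches the true state — no error.

No error (correct decision).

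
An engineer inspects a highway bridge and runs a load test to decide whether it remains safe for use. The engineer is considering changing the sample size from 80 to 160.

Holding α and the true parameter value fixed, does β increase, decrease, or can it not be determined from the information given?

A larger sample reduces the standard error, pulling the sampling distribution under Ha further from the non-rejection region.

It decreases.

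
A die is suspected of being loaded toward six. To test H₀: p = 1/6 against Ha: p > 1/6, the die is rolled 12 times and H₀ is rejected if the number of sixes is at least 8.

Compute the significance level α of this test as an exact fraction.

α = P(reject H₀ | H₀ true) = P(K ≥ 8 | p = 1/6), with K ~ Binomial(12, 1/6).
Summing C(12,j)(1/6)^j(5/6)^{12−j} for j = 8,…,12 gives 56431/362797056.

56431/362797056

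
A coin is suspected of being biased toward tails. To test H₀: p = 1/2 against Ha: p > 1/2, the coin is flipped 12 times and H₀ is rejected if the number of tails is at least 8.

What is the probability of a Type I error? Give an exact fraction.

397/2048

Under H₀, Y ~ Binomial(12, 1/2), and α = P(Y ≥ 8).
P(Y ≥ 8) = [C(12,8) + C(12,9) + C(12,10) + C(12,11) + C(12,12)] / 2^12 = (495 + 220 + 66 + 12 + 1) / 4096 = 794/4096 = 397/2048.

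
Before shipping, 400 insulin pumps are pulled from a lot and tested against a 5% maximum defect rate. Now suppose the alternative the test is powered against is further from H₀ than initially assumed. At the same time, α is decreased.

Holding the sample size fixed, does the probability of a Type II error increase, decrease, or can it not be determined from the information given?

The first change alone would make β decrease; the second alone would make β increase. Which effect dominates depends on the magnitudes, which are not given.

Cannot be determined from the information given.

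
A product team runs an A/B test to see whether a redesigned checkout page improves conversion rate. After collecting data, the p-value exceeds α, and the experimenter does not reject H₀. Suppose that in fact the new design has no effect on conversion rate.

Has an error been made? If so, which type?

No error (correct decision).

The conventional null hypothesis here is that the new design has no effect on conversion rate.
The test retained a true H₀ — the decision matches the true state.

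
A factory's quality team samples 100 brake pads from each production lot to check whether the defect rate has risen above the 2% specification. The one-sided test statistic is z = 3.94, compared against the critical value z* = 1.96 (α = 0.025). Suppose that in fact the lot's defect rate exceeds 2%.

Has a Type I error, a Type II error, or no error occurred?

The conventional null hypothesis is that the lot's defect rate is 2% (within specification).
Since z = 3.94 > z* = 1.96, H₀ is rejected.
H₀ is false (actually the lot's defect rate exceeds 2%).
The decision matches the true state — no error.

Neither — the decision is correct.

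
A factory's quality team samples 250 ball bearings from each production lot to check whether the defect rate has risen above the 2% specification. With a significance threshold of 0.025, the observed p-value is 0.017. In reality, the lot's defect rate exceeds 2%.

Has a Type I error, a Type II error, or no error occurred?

The conventional null hypothesis is that the lot's defect rate is 2% (within specification).
Since p = 0.017 < α = 0.025, H₀ is rejected.
H₀ is false (actually the lot's defect rate exceeds 2%).
The decision matches the true state — no error.

No error (correct decision).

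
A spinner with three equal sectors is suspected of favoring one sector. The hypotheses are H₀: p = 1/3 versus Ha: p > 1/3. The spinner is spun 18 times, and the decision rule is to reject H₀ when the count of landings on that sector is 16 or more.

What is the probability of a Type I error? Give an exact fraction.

The Type I error probability is α = P(X ≥ 16) computed under H₀, where X ~ Binomial(18, 1/3).
P(X ≥ 16) = Σ_{j=16}^{18} C(18,j)·(1/3)^j·(2/3)^{18-j} = 649/387420489.

649/387420489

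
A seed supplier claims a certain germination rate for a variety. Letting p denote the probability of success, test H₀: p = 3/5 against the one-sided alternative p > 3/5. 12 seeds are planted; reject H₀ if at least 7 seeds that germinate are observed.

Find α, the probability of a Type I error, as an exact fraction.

162404433/244140625

α = P(reject H₀ | H₀ true) = P(Y ≥ 7 | p = 3/5), with Y ~ Binomial(12, 3/5).
Summing C(12,j)(3/5)^j(2/5)^{12−j} for j = 7,…,12 gives 162404433/244140625.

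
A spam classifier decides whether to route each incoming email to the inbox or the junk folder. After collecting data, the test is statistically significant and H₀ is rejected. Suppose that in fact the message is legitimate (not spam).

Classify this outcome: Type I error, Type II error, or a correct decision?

Type I error

The conventional null hypothesis here is that the message is legitimate (not spam).
H₀ was rejected, but H₀ is actually true.
Rejecting a true null hypothesis is a Type I error (false positive).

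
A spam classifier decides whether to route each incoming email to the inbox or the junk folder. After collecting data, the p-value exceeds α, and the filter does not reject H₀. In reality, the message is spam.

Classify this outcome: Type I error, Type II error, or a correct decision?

The conventional null hypothesis here is that the message is legitimate (not spam).
H₀ was not rejected, but H₀ is actually false.
Failing to reject a false null hypothesis is a Type II error (false negative).

Type II error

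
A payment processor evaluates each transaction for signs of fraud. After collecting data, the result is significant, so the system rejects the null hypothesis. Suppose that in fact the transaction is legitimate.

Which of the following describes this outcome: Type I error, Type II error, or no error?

The conventional null hypothesis here is that the transaction is legitimate.
H₀ was rejected, but H₀ is actually true.
Rejecting a true null hypothesis is a Type I error (false positive).

Type I error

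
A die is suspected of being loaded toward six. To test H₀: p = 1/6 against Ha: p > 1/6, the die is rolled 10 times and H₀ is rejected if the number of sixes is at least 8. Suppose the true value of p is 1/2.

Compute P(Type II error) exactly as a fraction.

121/128

β = P(fail to reject H₀ | Ha true) = P(S ≤ 7 | p = 1/2), S ~ Binomial(10, 1/2).
Adding the binomial probabilities P(S=0)+…+P(S=7) at p = 1/2 gives 121/128.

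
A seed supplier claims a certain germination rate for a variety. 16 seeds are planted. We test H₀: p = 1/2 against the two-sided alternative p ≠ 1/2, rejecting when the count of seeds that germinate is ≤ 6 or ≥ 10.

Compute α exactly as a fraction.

14893/32768

The significance level is the null-hypothesis probability of the rejection region {≤6} ∪ {≥10}.
By symmetry, α = 2·P(X ≤ 6) = 2·(1 + 16 + 120 + 560 + 1820 + 4368 + 8008)/65536 = 29786/65536 = 14893/32768.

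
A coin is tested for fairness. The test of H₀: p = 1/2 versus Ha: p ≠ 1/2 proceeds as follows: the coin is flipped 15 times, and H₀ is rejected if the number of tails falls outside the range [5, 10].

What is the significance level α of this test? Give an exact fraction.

1941/16384

The significance level is the null-hypothesis probability of the rejection region {≤4} ∪ {≥11}.
The two tails are symmetric, so α = 2·(1 + 15 + 105 + 455 + 1365)/2^15 = 3882/32768 = 1941/16384.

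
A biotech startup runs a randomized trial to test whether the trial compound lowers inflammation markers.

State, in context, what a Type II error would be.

A Type II error would mean concluding that the drug has no effect on inflammation markers (or at least failing to establish that the drug lowers inflammation markers) when in fact the drug lowers inflammation markers.

With the conventional null hypothesis that the drug has no effect on inflammation markers:
A Type II error is failing to reject H₀ when H₀ is false.
Here that means concluding there is insufficient evidence that the drug works when actually the drug lowers inflammation markers.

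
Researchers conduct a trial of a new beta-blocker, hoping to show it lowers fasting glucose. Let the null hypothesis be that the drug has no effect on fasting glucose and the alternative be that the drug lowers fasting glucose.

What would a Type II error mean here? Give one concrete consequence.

A Type II error is failing to reject H₀ when H₀ is false.
Here that means concluding there is insufficient evidence that the drug works when actually the drug lowers fasting glucose.

A Type II error would mean concluding that the drug has no effect on fasting glucose (or at least failing to establish that the drug lowers fasting glucose) when in fact the drug lowers fasting glucose. Consequence: the development investment is written off despite the drug actually working.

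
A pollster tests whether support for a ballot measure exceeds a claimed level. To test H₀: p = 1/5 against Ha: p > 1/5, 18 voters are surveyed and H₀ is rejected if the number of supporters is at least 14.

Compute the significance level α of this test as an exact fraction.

α = P(reject H₀ | H₀ true) = P(K ≥ 14 | p = 1/5), with K ~ Binomial(18, 1/5).
Summing C(18,j)(1/5)^j(4/5)^{18−j} for j = 14,…,18 gives 167621/762939453125.

167621/762939453125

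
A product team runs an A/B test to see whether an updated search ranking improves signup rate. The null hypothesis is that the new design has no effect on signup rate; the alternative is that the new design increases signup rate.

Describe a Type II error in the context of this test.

A Type II error is failing to reject H₀ when H₀ is false.
Here that means keeping the current design when actually the new design increases signup rate.

A Type II error would mean concluding that the new design has no effect on signup rate (or at least failing to establish that the new design increases signup rate) when in fact the new design increases signup rate.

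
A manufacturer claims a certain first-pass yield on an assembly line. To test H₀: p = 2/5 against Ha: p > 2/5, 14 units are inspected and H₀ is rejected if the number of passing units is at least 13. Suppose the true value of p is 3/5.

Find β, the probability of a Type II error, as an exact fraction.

Under the alternative p = 3/5, S ~ Binomial(14, 3/5); β is the probability the test does not reject, P(S < 13).
Equivalently, β = 1 − P(S ≥ 13) = 6054091612/6103515625.

6054091612/6103515625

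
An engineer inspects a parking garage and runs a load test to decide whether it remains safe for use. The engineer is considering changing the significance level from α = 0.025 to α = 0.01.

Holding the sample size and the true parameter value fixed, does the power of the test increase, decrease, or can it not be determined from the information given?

Lowering α raises the bar for rejection; under Ha, the test now fails to reject on outcomes it previously would have rejected.
Since power = 1 − β and β increases, power decreases.

It decreases.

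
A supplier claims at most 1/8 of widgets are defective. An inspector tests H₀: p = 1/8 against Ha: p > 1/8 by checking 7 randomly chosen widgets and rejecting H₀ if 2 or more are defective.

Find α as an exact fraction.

Under H₀, Y ~ Binomial(7, 1/8); the Type I error rate is P(Y ≥ 2).
Computing the lower-tail complement: 1 − 823543/1048576 = 225033/1048576.

225033/1048576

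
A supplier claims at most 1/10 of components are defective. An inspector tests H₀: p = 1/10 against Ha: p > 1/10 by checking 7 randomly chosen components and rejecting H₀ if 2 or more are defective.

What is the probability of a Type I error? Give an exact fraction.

The significance level is the probability, assuming p = 1/10, of seeing 2 or more defectives in 7 draws.
α = 1 − P(Y ≤ 1) = 1 − 531441/625000 = 93559/625000.

93559/625000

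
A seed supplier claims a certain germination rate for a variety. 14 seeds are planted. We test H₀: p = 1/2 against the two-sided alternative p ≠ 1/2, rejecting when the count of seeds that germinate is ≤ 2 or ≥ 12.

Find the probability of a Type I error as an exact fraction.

The significance level is the null-hypothesis probability of the rejection region {≤2} ∪ {≥12}.
Each tail has probability (1 + 14 + 91)/16384; doubling gives α = 212/16384 = 53/4096.

53/4096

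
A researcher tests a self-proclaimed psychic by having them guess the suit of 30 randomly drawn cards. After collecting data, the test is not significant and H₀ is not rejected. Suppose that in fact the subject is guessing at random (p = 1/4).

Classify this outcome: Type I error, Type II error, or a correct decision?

The conventional null hypothesis here is that the subject is guessing at random (p = 1/4).
The test retained a true H₀ — the decision matches the true state.

Neither — the decision is correct.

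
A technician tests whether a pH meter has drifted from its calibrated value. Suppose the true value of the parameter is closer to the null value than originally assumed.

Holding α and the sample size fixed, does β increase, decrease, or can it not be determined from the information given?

It increases.

A smaller true effect puts the Ha sampling distribution closer to H₀, so more of it falls in the non-rejection region.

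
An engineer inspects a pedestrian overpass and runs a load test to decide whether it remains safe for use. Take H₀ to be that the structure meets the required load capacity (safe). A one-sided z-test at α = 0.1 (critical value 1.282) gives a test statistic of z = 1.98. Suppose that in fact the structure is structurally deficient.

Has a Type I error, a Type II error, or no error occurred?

No error (correct decision).

Since z = 1.98 > z* = 1.282, H₀ is rejected.
H₀ is false (actually the structure is structurally deficient).
The decision matches the true state — no error.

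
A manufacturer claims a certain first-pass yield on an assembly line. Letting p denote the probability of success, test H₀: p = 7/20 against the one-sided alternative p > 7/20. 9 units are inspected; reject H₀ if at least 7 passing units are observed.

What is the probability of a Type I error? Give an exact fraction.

α = P(reject H₀ | H₀ true) = P(Y ≥ 7 | p = 7/20), with Y ~ Binomial(9, 7/20).
Summing C(9,j)(7/20)^j(13/20)^{9−j} for j = 7,…,9 gives 715658867/64000000000.

715658867/64000000000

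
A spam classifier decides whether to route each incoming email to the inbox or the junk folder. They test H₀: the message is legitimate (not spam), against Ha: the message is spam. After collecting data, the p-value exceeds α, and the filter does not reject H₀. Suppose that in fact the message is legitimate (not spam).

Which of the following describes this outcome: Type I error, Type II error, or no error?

The test retained a true H₀ — the decision matches the true state.

No error (correct decision).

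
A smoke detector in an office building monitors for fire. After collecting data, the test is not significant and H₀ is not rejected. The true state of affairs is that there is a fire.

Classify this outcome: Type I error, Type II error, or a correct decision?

The conventional null hypothesis here is that there is no fire.
H₀ was not rejected, but H₀ is actually false.
Failing to reject a false null hypothesis is a Type II error (false negative).

Type II error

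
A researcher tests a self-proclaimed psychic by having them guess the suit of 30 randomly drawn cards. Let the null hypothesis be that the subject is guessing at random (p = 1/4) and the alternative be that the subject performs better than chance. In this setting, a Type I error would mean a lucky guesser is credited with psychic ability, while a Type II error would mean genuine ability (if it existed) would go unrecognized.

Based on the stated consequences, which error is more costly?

The Type I consequence (a lucky guesser is credited with psychic ability) is more severe than the Type II consequence (genuine ability (if it existed) would go unrecognized).

Type I error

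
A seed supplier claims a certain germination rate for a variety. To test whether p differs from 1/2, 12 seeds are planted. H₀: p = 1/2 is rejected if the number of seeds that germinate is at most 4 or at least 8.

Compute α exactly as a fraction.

397/1024

Under H₀, K ~ Binomial(12, 1/2); α is the probability of landing in either tail, P(K ≤ 4) + P(K ≥ 8).
By symmetry, α = 2·P(K ≤ 4) = 2·(1 + 12 + 66 + 220 + 495)/4096 = 1588/4096 = 397/1024.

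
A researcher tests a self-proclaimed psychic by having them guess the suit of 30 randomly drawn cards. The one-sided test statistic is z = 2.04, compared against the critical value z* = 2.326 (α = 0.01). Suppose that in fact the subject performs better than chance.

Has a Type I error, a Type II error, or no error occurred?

The conventional null hypothesis is that the subject is guessing at random (p = 1/4).
Since z = 2.04 ≤ z* = 2.326, H₀ is not rejected.
H₀ is false (actually the subject performs better than chance).
Failing to reject a false H₀ is a Type II error.

Type II error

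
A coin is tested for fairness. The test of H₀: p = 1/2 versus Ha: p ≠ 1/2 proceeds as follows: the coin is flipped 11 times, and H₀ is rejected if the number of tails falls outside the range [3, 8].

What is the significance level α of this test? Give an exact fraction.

67/1024

Under H₀, Y ~ Binomial(11, 1/2); α is the probability of landing in either tail, P(Y ≤ 2) + P(Y ≥ 9).
Each tail has probability (1 + 11 + 55)/2048; doubling gives α = 134/2048 = 67/1024.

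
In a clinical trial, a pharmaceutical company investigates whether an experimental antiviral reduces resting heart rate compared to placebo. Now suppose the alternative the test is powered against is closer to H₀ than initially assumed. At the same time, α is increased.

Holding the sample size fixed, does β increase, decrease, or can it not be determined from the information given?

The first change alone would make β increase; the second alone would make β decrease. Which effect dominates depends on the magnitudes, which are not given.

Cannot be determined from the information given.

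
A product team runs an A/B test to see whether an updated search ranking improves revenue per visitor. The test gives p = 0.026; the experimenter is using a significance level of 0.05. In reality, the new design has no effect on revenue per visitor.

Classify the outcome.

Type I error

The conventional null hypothesis is that the new design has no effect on revenue per visitor.
Since p = 0.026 < α = 0.05, H₀ is rejected.
H₀ is true (actually the new design has no effect on revenue per visitor).
Rejecting a true H₀ is a Type I error.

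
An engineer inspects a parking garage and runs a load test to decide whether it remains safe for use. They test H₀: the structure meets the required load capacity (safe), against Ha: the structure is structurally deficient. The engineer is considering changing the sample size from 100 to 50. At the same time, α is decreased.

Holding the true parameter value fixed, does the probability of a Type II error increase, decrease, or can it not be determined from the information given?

A smaller sample increases the standard error, so the sampling distributions under H₀ and Ha overlap more. Tightening α shrinks the rejection region. When Ha holds, fewer sample outcomes clear the stricter threshold, so more fall in the acceptance region. Both changes push β in the same direction.

It increases.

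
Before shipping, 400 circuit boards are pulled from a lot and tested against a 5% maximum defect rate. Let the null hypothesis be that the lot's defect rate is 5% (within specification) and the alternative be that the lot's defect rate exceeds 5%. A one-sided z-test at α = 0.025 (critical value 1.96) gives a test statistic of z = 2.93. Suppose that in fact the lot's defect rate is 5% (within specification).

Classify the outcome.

Since z = 2.93 > z* = 1.96, H₀ is rejected.
H₀ is true (actually the lot's defect rate is 5% (within specification)).
Rejecting a true H₀ is a Type I error.

Type I error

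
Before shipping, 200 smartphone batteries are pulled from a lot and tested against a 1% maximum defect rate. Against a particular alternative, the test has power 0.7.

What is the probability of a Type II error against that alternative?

Power = 1 − β, so β = 1 − 0.7 = 0.3.

0.3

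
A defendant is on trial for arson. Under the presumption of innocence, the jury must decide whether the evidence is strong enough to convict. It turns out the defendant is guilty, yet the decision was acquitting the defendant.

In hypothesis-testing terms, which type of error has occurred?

Type II error

The null hypothesis here is that the defendant is innocent.
'Acquitting the defendant' corresponds to failing to reject H₀.
H₀ was not rejected but H₀ is false — a Type II error (false negative).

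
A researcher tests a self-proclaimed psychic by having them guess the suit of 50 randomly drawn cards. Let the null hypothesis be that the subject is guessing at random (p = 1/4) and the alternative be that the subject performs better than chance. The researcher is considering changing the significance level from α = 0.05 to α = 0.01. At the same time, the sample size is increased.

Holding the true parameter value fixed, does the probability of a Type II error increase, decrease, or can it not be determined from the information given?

The first change alone would make β increase; the second alone would make β decrease. Which effect dominates depends on the magnitudes, which are not given.

Cannot be determined from the information given.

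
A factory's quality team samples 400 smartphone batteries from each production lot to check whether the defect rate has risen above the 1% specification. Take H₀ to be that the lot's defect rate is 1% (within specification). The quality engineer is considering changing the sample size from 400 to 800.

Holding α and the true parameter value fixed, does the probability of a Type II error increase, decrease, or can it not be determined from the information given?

It decreases.

More data shrinks sampling variability; the test statistic under Ha concentrates further from the null value, making rejection more likely.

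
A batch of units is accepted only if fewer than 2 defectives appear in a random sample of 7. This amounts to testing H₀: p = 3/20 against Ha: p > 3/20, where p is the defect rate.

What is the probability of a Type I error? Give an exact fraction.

181386189/640000000

α = P(reject H₀ | H₀ true) = P(K ≥ 2 | p = 3/20), K ~ Binomial(7, 3/20).
α = 1 − P(K ≤ 1) = 1 − 458613811/640000000 = 181386189/640000000.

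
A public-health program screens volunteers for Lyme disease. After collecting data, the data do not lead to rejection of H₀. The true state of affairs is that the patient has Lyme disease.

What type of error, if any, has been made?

The conventional null hypothesis here is that the patient does not have Lyme disease.
H₀ was not rejected, but H₀ is actually false.
Failing to reject a false null hypothesis is a Type II error (false negative).

Type II error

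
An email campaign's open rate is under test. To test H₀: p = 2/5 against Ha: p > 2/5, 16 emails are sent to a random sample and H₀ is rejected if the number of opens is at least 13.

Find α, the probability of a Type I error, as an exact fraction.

The Type I error probability is α = P(Y ≥ 13) computed under H₀, where Y ~ Binomial(16, 2/5).
Adding the binomial terms for j = 13 through 16 with p = 2/5 yields 28639232/30517578125.

28639232/30517578125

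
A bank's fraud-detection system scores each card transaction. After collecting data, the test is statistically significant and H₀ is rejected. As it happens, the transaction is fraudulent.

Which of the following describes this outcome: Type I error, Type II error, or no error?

No error — this is a correct decision.

The conventional null hypothesis here is that the transaction is legitimate.
The test rejected a false H₀ — the decision matches the true state.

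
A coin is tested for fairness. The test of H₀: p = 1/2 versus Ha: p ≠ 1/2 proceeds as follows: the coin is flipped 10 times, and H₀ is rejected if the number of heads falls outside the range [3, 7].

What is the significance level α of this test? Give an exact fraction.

Under H₀, S ~ Binomial(10, 1/2); α is the probability of landing in either tail, P(S ≤ 2) + P(S ≥ 8).
The two tails are symmetric, so α = 2·(1 + 10 + 45)/2^10 = 112/1024 = 7/64.

7/64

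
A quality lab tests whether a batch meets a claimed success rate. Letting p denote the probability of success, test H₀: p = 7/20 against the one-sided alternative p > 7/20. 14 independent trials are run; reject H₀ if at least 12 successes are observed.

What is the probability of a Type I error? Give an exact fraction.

115588589415551/819200000000000000

The Type I error probability is α = P(S ≥ 12) computed under H₀, where S ~ Binomial(14, 7/20).
Adding the binomial terms for j = 12 through 14 with p = 7/20 yields 115588589415551/819200000000000000.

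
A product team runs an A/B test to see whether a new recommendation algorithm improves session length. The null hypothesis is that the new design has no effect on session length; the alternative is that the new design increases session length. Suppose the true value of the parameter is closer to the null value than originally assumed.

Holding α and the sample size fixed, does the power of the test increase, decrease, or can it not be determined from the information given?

It decreases.

A smaller departure from H₀ means the test statistic under Ha is distributed closer to where it would be under H₀; rejection becomes less likely.
Since power = 1 − β and β increases, power decreases.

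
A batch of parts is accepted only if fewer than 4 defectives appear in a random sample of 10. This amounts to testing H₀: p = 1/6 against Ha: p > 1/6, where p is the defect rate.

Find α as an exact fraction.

29279/419904

α = P(reject H₀ | H₀ true) = P(K ≥ 4 | p = 1/6), K ~ Binomial(10, 1/6).
Via the complement, α = 1 − Σ_{j=0}^{3} C(10,j)(1/6)^j(5/6)^{10-j} = 29279/419904.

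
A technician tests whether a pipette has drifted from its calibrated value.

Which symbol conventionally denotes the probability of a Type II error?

P(Type II error) = P(fail to reject H₀ | H₀ false) = β.

β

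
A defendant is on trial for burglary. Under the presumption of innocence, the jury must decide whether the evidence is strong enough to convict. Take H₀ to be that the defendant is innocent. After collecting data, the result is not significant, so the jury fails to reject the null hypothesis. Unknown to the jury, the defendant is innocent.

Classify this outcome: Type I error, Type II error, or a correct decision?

Neither — the decision is correct.

The test retained a true H₀ — the decision matches the true state.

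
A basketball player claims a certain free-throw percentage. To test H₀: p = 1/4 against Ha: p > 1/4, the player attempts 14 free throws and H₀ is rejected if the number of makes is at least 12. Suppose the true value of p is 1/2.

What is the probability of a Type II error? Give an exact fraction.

8139/8192

β = P(fail to reject H₀ | Ha true) = P(Y ≤ 11 | p = 1/2), Y ~ Binomial(14, 1/2).
Adding the binomial probabilities P(Y=0)+…+P(Y=11) at p = 1/2 gives 8139/8192.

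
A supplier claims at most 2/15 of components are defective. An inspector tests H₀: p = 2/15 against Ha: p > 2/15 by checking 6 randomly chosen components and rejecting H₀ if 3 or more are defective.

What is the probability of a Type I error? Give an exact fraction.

78928/2278125

α = P(reject H₀ | H₀ true) = P(X ≥ 3 | p = 2/15), X ~ Binomial(6, 2/15).
Computing the lower-tail complement: 1 − 2199197/2278125 = 78928/2278125.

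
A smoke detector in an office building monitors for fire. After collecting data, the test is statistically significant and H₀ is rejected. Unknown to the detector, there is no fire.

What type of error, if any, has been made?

The conventional null hypothesis here is that there is no fire.
H₀ was rejected, but H₀ is actually true.
Rejecting a true null hypothesis is a Type I error (false positive).

Type I error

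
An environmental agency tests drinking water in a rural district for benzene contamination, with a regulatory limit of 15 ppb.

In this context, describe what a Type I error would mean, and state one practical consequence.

A Type I error would mean concluding that the benzene concentration exceeds 15 ppb when in fact the benzene concentration is at or below 15 ppb (safe). Consequence: a clean site is subjected to costly and unnecessary remediation.

With the conventional null hypothesis that the benzene concentration is at or below 15 ppb (safe):
A Type I error is rejecting H₀ when H₀ is true.
Here that means declaring the site contaminated and ordering remediation when actually the benzene concentration is at or below 15 ppb (safe).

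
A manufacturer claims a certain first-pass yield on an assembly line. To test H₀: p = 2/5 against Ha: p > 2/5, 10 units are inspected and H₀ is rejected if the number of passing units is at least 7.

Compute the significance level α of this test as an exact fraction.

534784/9765625

α = P(reject H₀ | H₀ true) = P(S ≥ 7 | p = 2/5), with S ~ Binomial(10, 2/5).
Summing C(10,j)(2/5)^j(3/5)^{10−j} for j = 7,…,10 gives 534784/9765625.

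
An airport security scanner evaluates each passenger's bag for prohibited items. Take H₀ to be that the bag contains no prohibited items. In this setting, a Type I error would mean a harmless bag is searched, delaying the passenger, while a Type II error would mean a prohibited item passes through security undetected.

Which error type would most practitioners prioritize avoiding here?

Type II error

The Type II consequence (a prohibited item passes through security undetected) is more severe than the Type I consequence (a harmless bag is searched, delaying the passenger).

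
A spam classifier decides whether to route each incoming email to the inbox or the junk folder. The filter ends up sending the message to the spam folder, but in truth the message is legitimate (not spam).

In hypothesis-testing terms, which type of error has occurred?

The null hypothesis here is that the message is legitimate (not spam).
'Sending the message to the spam folder' corresponds to rejecting H₀.
H₀ was rejected but H₀ is true — a Type I error (false positive).

Type I error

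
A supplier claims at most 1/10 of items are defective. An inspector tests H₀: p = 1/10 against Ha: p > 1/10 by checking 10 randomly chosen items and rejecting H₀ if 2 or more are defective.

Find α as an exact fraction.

2639010709/10000000000

The significance level is the probability, assuming p = 1/10, of seeing 2 or more defectives in 10 draws.
Computing the lower-tail complement: 1 − 7360989291/10000000000 = 2639010709/10000000000.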